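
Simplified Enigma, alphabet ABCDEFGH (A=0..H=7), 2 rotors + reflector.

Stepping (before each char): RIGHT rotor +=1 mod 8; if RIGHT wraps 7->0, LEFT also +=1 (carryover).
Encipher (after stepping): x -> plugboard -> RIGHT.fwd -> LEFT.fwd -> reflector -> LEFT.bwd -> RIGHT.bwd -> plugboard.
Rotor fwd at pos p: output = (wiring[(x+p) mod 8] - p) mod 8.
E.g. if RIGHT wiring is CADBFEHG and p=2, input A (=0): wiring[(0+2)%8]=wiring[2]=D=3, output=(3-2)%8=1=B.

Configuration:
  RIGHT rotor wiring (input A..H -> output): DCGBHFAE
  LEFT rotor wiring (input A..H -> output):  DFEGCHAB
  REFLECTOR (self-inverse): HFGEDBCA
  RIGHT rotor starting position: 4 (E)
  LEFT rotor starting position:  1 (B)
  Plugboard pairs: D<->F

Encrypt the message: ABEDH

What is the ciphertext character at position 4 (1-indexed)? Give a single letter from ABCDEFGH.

Char 1 ('A'): step: R->5, L=1; A->plug->A->R->A->L->E->refl->D->L'->B->R'->F->plug->D
Char 2 ('B'): step: R->6, L=1; B->plug->B->R->G->L->A->refl->H->L'->F->R'->C->plug->C
Char 3 ('E'): step: R->7, L=1; E->plug->E->R->C->L->F->refl->B->L'->D->R'->C->plug->C
Char 4 ('D'): step: R->0, L->2 (L advanced); D->plug->F->R->F->L->H->refl->A->L'->C->R'->B->plug->B

B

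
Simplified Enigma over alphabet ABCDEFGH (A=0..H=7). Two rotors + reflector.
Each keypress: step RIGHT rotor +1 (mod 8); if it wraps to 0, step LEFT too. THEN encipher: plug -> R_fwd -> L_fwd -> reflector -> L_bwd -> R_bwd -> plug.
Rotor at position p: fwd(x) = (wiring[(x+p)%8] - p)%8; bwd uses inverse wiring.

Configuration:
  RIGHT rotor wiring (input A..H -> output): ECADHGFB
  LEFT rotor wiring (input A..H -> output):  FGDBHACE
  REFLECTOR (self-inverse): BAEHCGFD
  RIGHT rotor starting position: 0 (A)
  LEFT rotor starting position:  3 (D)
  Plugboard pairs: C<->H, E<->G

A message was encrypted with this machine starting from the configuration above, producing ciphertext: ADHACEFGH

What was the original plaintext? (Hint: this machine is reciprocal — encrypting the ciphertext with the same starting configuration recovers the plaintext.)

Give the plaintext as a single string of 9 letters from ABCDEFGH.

Answer: GFGFBFABB

Derivation:
Char 1 ('A'): step: R->1, L=3; A->plug->A->R->B->L->E->refl->C->L'->F->R'->E->plug->G
Char 2 ('D'): step: R->2, L=3; D->plug->D->R->E->L->B->refl->A->L'->H->R'->F->plug->F
Char 3 ('H'): step: R->3, L=3; H->plug->C->R->D->L->H->refl->D->L'->G->R'->E->plug->G
Char 4 ('A'): step: R->4, L=3; A->plug->A->R->D->L->H->refl->D->L'->G->R'->F->plug->F
Char 5 ('C'): step: R->5, L=3; C->plug->H->R->C->L->F->refl->G->L'->A->R'->B->plug->B
Char 6 ('E'): step: R->6, L=3; E->plug->G->R->B->L->E->refl->C->L'->F->R'->F->plug->F
Char 7 ('F'): step: R->7, L=3; F->plug->F->R->A->L->G->refl->F->L'->C->R'->A->plug->A
Char 8 ('G'): step: R->0, L->4 (L advanced); G->plug->E->R->H->L->F->refl->G->L'->C->R'->B->plug->B
Char 9 ('H'): step: R->1, L=4; H->plug->C->R->C->L->G->refl->F->L'->H->R'->B->plug->B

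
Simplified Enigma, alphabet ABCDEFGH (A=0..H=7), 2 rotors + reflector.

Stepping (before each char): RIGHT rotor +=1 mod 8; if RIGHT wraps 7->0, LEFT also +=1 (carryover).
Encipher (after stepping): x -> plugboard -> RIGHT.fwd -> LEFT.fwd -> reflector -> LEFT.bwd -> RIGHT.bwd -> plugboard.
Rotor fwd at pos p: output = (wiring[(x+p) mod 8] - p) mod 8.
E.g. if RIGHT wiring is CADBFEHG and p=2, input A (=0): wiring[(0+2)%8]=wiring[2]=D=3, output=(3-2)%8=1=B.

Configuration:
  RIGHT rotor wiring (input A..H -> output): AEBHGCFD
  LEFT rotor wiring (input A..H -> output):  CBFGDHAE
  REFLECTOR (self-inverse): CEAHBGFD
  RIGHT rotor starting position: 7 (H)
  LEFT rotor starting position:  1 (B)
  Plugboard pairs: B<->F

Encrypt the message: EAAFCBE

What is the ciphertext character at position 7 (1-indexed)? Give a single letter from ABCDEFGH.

Char 1 ('E'): step: R->0, L->2 (L advanced); E->plug->E->R->G->L->A->refl->C->L'->F->R'->G->plug->G
Char 2 ('A'): step: R->1, L=2; A->plug->A->R->D->L->F->refl->G->L'->E->R'->F->plug->B
Char 3 ('A'): step: R->2, L=2; A->plug->A->R->H->L->H->refl->D->L'->A->R'->D->plug->D
Char 4 ('F'): step: R->3, L=2; F->plug->B->R->D->L->F->refl->G->L'->E->R'->A->plug->A
Char 5 ('C'): step: R->4, L=2; C->plug->C->R->B->L->E->refl->B->L'->C->R'->A->plug->A
Char 6 ('B'): step: R->5, L=2; B->plug->F->R->E->L->G->refl->F->L'->D->R'->D->plug->D
Char 7 ('E'): step: R->6, L=2; E->plug->E->R->D->L->F->refl->G->L'->E->R'->H->plug->H

H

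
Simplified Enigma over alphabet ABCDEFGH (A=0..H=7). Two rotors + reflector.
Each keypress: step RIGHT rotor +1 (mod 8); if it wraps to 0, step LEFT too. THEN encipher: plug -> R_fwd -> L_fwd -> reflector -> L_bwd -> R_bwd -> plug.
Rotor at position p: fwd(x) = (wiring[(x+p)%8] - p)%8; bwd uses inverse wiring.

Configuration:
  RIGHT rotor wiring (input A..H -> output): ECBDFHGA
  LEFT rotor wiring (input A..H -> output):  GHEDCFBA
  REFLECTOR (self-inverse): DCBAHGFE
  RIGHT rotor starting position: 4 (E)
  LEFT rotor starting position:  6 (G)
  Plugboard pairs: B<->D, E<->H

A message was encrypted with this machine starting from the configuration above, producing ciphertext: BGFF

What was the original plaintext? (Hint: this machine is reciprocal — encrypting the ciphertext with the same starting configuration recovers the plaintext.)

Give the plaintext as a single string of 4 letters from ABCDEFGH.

Char 1 ('B'): step: R->5, L=6; B->plug->D->R->H->L->H->refl->E->L'->G->R'->G->plug->G
Char 2 ('G'): step: R->6, L=6; G->plug->G->R->H->L->H->refl->E->L'->G->R'->C->plug->C
Char 3 ('F'): step: R->7, L=6; F->plug->F->R->G->L->E->refl->H->L'->H->R'->H->plug->E
Char 4 ('F'): step: R->0, L->7 (L advanced); F->plug->F->R->H->L->C->refl->B->L'->A->R'->H->plug->E

Answer: GCEE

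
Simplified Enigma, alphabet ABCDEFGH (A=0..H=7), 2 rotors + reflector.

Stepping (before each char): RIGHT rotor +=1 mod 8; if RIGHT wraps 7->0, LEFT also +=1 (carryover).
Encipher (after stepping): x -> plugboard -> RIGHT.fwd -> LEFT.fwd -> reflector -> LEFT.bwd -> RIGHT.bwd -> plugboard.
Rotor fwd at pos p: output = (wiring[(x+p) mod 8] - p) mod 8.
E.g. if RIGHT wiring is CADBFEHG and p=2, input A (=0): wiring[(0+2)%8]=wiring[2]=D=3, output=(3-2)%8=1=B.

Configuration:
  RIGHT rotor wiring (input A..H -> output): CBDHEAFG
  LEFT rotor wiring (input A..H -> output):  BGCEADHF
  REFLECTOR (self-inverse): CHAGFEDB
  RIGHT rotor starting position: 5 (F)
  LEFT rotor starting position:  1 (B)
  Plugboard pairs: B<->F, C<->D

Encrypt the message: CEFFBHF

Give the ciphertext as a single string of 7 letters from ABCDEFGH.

Char 1 ('C'): step: R->6, L=1; C->plug->D->R->D->L->H->refl->B->L'->B->R'->F->plug->B
Char 2 ('E'): step: R->7, L=1; E->plug->E->R->A->L->F->refl->E->L'->G->R'->H->plug->H
Char 3 ('F'): step: R->0, L->2 (L advanced); F->plug->B->R->B->L->C->refl->A->L'->A->R'->F->plug->B
Char 4 ('F'): step: R->1, L=2; F->plug->B->R->C->L->G->refl->D->L'->F->R'->G->plug->G
Char 5 ('B'): step: R->2, L=2; B->plug->F->R->E->L->F->refl->E->L'->H->R'->H->plug->H
Char 6 ('H'): step: R->3, L=2; H->plug->H->R->A->L->A->refl->C->L'->B->R'->B->plug->F
Char 7 ('F'): step: R->4, L=2; F->plug->B->R->E->L->F->refl->E->L'->H->R'->G->plug->G

Answer: BHBGHFG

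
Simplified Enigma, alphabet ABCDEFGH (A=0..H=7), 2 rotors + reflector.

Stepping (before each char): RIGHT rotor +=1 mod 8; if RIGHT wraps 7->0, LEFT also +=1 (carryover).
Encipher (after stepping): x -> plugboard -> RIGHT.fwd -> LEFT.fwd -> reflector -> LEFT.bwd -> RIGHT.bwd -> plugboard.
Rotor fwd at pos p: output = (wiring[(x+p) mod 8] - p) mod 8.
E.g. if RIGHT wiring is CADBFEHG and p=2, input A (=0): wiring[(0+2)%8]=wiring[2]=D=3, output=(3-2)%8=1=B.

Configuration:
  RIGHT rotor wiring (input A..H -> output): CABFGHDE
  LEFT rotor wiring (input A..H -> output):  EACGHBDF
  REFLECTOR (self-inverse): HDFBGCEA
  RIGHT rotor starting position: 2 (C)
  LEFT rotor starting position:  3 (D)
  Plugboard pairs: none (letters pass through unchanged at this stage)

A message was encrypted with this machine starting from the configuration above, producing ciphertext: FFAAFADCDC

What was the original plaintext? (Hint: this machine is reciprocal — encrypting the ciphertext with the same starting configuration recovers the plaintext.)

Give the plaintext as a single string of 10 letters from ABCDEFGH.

Char 1 ('F'): step: R->3, L=3; F->plug->F->R->H->L->H->refl->A->L'->D->R'->B->plug->B
Char 2 ('F'): step: R->4, L=3; F->plug->F->R->E->L->C->refl->F->L'->G->R'->E->plug->E
Char 3 ('A'): step: R->5, L=3; A->plug->A->R->C->L->G->refl->E->L'->B->R'->H->plug->H
Char 4 ('A'): step: R->6, L=3; A->plug->A->R->F->L->B->refl->D->L'->A->R'->G->plug->G
Char 5 ('F'): step: R->7, L=3; F->plug->F->R->H->L->H->refl->A->L'->D->R'->B->plug->B
Char 6 ('A'): step: R->0, L->4 (L advanced); A->plug->A->R->C->L->H->refl->A->L'->E->R'->H->plug->H
Char 7 ('D'): step: R->1, L=4; D->plug->D->R->F->L->E->refl->G->L'->G->R'->E->plug->E
Char 8 ('C'): step: R->2, L=4; C->plug->C->R->E->L->A->refl->H->L'->C->R'->F->plug->F
Char 9 ('D'): step: R->3, L=4; D->plug->D->R->A->L->D->refl->B->L'->D->R'->B->plug->B
Char 10 ('C'): step: R->4, L=4; C->plug->C->R->H->L->C->refl->F->L'->B->R'->H->plug->H

Answer: BEHGBHEFBH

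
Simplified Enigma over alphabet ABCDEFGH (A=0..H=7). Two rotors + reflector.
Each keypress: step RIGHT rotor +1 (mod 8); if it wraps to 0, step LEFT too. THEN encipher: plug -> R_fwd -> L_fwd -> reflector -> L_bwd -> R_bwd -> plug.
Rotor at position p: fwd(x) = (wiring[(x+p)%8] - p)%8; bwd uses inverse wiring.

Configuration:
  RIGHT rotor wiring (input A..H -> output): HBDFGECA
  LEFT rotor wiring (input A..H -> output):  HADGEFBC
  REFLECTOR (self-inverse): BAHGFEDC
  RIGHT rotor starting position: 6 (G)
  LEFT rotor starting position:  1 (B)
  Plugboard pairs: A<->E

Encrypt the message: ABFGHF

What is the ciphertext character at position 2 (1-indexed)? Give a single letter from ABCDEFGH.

Char 1 ('A'): step: R->7, L=1; A->plug->E->R->G->L->B->refl->A->L'->F->R'->G->plug->G
Char 2 ('B'): step: R->0, L->2 (L advanced); B->plug->B->R->B->L->E->refl->F->L'->G->R'->E->plug->A

A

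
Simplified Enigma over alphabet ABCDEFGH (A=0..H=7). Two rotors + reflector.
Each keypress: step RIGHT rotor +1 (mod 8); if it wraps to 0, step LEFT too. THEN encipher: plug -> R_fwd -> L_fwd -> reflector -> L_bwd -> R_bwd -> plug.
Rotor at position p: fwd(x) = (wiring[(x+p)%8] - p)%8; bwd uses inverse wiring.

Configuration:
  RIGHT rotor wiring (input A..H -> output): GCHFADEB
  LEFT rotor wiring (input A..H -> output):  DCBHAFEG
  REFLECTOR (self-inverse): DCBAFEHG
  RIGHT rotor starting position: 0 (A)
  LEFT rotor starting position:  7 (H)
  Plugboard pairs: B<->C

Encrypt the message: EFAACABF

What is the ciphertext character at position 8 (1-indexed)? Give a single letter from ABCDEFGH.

Char 1 ('E'): step: R->1, L=7; E->plug->E->R->C->L->D->refl->A->L'->E->R'->C->plug->B
Char 2 ('F'): step: R->2, L=7; F->plug->F->R->H->L->F->refl->E->L'->B->R'->D->plug->D
Char 3 ('A'): step: R->3, L=7; A->plug->A->R->C->L->D->refl->A->L'->E->R'->H->plug->H
Char 4 ('A'): step: R->4, L=7; A->plug->A->R->E->L->A->refl->D->L'->C->R'->E->plug->E
Char 5 ('C'): step: R->5, L=7; C->plug->B->R->H->L->F->refl->E->L'->B->R'->D->plug->D
Char 6 ('A'): step: R->6, L=7; A->plug->A->R->G->L->G->refl->H->L'->A->R'->C->plug->B
Char 7 ('B'): step: R->7, L=7; B->plug->C->R->D->L->C->refl->B->L'->F->R'->H->plug->H
Char 8 ('F'): step: R->0, L->0 (L advanced); F->plug->F->R->D->L->H->refl->G->L'->H->R'->C->plug->B

B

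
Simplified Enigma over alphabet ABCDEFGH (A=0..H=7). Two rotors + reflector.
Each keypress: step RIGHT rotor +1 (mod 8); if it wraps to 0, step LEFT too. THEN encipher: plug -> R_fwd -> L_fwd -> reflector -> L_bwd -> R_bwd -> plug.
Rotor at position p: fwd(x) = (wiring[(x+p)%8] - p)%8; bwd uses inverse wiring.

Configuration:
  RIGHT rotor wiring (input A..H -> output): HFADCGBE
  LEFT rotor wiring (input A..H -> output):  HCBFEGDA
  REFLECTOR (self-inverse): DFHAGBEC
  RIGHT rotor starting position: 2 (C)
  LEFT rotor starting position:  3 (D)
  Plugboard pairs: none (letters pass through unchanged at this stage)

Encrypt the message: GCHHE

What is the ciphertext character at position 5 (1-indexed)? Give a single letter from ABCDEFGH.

Char 1 ('G'): step: R->3, L=3; G->plug->G->R->C->L->D->refl->A->L'->D->R'->C->plug->C
Char 2 ('C'): step: R->4, L=3; C->plug->C->R->F->L->E->refl->G->L'->H->R'->H->plug->H
Char 3 ('H'): step: R->5, L=3; H->plug->H->R->F->L->E->refl->G->L'->H->R'->C->plug->C
Char 4 ('H'): step: R->6, L=3; H->plug->H->R->A->L->C->refl->H->L'->G->R'->B->plug->B
Char 5 ('E'): step: R->7, L=3; E->plug->E->R->E->L->F->refl->B->L'->B->R'->D->plug->D

D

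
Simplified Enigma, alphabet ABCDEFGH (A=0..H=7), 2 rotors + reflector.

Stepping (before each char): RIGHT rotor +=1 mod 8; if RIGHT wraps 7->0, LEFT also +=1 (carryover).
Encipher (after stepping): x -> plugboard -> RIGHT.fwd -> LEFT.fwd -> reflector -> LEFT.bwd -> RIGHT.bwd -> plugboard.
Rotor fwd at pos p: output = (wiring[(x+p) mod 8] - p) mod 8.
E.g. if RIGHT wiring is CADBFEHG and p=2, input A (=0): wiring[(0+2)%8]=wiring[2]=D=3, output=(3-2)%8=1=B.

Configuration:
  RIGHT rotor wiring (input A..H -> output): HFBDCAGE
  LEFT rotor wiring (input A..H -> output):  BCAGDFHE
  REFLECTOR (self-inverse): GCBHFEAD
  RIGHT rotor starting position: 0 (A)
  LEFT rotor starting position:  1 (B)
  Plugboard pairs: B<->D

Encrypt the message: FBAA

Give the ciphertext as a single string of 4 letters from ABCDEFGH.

Answer: EDBF

Derivation:
Char 1 ('F'): step: R->1, L=1; F->plug->F->R->F->L->G->refl->A->L'->H->R'->E->plug->E
Char 2 ('B'): step: R->2, L=1; B->plug->D->R->G->L->D->refl->H->L'->B->R'->B->plug->D
Char 3 ('A'): step: R->3, L=1; A->plug->A->R->A->L->B->refl->C->L'->D->R'->D->plug->B
Char 4 ('A'): step: R->4, L=1; A->plug->A->R->G->L->D->refl->H->L'->B->R'->F->plug->F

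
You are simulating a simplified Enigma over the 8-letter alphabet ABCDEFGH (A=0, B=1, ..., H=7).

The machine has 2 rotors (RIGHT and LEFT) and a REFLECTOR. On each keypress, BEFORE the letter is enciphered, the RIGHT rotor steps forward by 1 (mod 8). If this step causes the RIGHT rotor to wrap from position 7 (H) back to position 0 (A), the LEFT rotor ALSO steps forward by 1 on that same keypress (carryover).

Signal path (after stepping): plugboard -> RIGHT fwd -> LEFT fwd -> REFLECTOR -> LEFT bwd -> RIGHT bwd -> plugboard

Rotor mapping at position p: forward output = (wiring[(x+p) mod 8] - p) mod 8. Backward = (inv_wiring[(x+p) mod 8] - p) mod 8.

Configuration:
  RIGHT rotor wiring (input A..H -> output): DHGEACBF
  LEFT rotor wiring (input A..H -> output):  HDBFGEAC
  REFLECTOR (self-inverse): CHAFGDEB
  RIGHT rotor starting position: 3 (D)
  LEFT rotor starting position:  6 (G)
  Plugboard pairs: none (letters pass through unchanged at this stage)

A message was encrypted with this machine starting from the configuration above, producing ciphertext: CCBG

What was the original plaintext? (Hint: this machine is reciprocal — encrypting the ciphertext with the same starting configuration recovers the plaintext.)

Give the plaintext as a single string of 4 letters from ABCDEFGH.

Answer: GDDB

Derivation:
Char 1 ('C'): step: R->4, L=6; C->plug->C->R->F->L->H->refl->B->L'->C->R'->G->plug->G
Char 2 ('C'): step: R->5, L=6; C->plug->C->R->A->L->C->refl->A->L'->G->R'->D->plug->D
Char 3 ('B'): step: R->6, L=6; B->plug->B->R->H->L->G->refl->E->L'->B->R'->D->plug->D
Char 4 ('G'): step: R->7, L=6; G->plug->G->R->D->L->F->refl->D->L'->E->R'->B->plug->B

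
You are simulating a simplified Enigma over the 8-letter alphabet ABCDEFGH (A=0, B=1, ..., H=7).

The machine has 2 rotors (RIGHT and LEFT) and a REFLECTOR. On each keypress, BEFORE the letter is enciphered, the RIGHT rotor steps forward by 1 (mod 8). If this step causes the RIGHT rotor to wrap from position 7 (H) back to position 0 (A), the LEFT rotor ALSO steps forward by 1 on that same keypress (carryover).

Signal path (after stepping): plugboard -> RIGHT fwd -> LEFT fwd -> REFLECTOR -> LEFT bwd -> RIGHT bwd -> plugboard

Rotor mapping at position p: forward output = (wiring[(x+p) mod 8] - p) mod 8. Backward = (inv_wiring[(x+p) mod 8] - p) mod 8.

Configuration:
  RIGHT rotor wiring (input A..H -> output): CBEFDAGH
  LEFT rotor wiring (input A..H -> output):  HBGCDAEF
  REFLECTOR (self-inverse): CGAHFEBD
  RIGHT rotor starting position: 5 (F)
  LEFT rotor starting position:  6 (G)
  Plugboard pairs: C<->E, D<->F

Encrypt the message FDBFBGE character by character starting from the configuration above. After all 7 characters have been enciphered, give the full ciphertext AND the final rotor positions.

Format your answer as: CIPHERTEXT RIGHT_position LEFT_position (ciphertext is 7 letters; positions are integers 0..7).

Answer: BHAHCBH 4 7

Derivation:
Char 1 ('F'): step: R->6, L=6; F->plug->D->R->D->L->D->refl->H->L'->B->R'->B->plug->B
Char 2 ('D'): step: R->7, L=6; D->plug->F->R->E->L->A->refl->C->L'->H->R'->H->plug->H
Char 3 ('B'): step: R->0, L->7 (L advanced); B->plug->B->R->B->L->A->refl->C->L'->C->R'->A->plug->A
Char 4 ('F'): step: R->1, L=7; F->plug->D->R->C->L->C->refl->A->L'->B->R'->H->plug->H
Char 5 ('B'): step: R->2, L=7; B->plug->B->R->D->L->H->refl->D->L'->E->R'->E->plug->C
Char 6 ('G'): step: R->3, L=7; G->plug->G->R->G->L->B->refl->G->L'->A->R'->B->plug->B
Char 7 ('E'): step: R->4, L=7; E->plug->C->R->C->L->C->refl->A->L'->B->R'->H->plug->H
Final: ciphertext=BHAHCBH, RIGHT=4, LEFT=7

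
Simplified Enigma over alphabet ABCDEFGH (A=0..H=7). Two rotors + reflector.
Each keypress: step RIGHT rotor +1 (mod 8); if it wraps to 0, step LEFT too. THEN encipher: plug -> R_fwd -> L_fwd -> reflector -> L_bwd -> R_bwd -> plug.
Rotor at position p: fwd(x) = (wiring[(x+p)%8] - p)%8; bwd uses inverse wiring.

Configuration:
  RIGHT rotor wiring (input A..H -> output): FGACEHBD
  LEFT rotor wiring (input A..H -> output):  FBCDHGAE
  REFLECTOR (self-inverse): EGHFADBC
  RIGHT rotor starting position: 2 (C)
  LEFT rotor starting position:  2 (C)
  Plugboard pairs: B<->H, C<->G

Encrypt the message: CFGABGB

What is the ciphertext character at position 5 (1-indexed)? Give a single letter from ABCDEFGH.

Char 1 ('C'): step: R->3, L=2; C->plug->G->R->D->L->E->refl->A->L'->A->R'->E->plug->E
Char 2 ('F'): step: R->4, L=2; F->plug->F->R->C->L->F->refl->D->L'->G->R'->H->plug->B
Char 3 ('G'): step: R->5, L=2; G->plug->C->R->G->L->D->refl->F->L'->C->R'->A->plug->A
Char 4 ('A'): step: R->6, L=2; A->plug->A->R->D->L->E->refl->A->L'->A->R'->D->plug->D
Char 5 ('B'): step: R->7, L=2; B->plug->H->R->C->L->F->refl->D->L'->G->R'->B->plug->H

H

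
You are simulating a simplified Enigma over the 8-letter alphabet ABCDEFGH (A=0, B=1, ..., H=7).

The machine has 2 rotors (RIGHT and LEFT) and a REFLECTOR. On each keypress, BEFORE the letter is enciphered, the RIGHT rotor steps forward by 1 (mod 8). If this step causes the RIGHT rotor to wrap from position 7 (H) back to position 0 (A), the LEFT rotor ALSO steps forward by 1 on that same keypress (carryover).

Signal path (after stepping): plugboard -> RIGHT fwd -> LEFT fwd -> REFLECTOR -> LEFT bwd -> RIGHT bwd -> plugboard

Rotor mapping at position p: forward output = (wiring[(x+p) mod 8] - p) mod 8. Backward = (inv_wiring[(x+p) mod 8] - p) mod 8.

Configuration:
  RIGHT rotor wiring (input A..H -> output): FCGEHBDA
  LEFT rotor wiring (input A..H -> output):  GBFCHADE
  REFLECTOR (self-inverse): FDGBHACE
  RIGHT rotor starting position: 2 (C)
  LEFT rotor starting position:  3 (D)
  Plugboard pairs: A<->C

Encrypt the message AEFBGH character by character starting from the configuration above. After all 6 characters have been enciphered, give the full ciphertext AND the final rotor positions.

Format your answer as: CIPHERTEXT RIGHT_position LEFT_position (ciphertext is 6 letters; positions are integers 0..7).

Answer: GHDHAA 0 4

Derivation:
Char 1 ('A'): step: R->3, L=3; A->plug->C->R->G->L->G->refl->C->L'->H->R'->G->plug->G
Char 2 ('E'): step: R->4, L=3; E->plug->E->R->B->L->E->refl->H->L'->A->R'->H->plug->H
Char 3 ('F'): step: R->5, L=3; F->plug->F->R->B->L->E->refl->H->L'->A->R'->D->plug->D
Char 4 ('B'): step: R->6, L=3; B->plug->B->R->C->L->F->refl->A->L'->D->R'->H->plug->H
Char 5 ('G'): step: R->7, L=3; G->plug->G->R->C->L->F->refl->A->L'->D->R'->C->plug->A
Char 6 ('H'): step: R->0, L->4 (L advanced); H->plug->H->R->A->L->D->refl->B->L'->G->R'->C->plug->A
Final: ciphertext=GHDHAA, RIGHT=0, LEFT=4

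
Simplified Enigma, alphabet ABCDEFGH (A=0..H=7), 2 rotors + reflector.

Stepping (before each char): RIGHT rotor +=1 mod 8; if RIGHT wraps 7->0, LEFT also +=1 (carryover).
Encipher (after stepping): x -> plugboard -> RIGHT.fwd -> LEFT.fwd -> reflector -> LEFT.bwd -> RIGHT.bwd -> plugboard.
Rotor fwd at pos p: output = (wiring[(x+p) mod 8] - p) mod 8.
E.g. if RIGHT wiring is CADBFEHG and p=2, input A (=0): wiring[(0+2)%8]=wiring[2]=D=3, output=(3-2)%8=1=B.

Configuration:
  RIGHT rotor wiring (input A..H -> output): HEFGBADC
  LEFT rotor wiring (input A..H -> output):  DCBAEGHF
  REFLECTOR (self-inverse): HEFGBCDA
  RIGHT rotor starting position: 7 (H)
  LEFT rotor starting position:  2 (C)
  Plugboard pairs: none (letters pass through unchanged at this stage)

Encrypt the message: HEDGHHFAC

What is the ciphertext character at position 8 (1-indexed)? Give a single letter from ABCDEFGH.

Char 1 ('H'): step: R->0, L->3 (L advanced); H->plug->H->R->C->L->D->refl->G->L'->H->R'->A->plug->A
Char 2 ('E'): step: R->1, L=3; E->plug->E->R->H->L->G->refl->D->L'->C->R'->F->plug->F
Char 3 ('D'): step: R->2, L=3; D->plug->D->R->G->L->H->refl->A->L'->F->R'->G->plug->G
Char 4 ('G'): step: R->3, L=3; G->plug->G->R->B->L->B->refl->E->L'->D->R'->A->plug->A
Char 5 ('H'): step: R->4, L=3; H->plug->H->R->C->L->D->refl->G->L'->H->R'->C->plug->C
Char 6 ('H'): step: R->5, L=3; H->plug->H->R->E->L->C->refl->F->L'->A->R'->F->plug->F
Char 7 ('F'): step: R->6, L=3; F->plug->F->R->A->L->F->refl->C->L'->E->R'->B->plug->B
Char 8 ('A'): step: R->7, L=3; A->plug->A->R->D->L->E->refl->B->L'->B->R'->G->plug->G

G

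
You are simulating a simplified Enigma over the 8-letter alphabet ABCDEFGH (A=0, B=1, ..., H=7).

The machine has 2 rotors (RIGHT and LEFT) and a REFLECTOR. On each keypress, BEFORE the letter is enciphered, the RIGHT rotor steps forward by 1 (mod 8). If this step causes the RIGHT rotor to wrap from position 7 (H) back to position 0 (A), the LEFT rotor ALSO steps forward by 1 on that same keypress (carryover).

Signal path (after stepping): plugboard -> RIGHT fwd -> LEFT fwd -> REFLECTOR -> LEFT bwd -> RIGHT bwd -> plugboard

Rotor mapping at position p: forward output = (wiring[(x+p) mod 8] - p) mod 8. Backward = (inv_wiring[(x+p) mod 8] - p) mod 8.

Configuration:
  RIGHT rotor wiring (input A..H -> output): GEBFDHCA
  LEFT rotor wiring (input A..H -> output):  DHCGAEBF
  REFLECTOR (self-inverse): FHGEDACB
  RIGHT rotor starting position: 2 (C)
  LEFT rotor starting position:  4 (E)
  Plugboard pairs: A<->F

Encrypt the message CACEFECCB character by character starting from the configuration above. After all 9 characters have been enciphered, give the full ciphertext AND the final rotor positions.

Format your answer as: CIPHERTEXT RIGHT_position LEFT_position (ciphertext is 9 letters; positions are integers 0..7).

Char 1 ('C'): step: R->3, L=4; C->plug->C->R->E->L->H->refl->B->L'->D->R'->F->plug->A
Char 2 ('A'): step: R->4, L=4; A->plug->F->R->A->L->E->refl->D->L'->F->R'->G->plug->G
Char 3 ('C'): step: R->5, L=4; C->plug->C->R->D->L->B->refl->H->L'->E->R'->F->plug->A
Char 4 ('E'): step: R->6, L=4; E->plug->E->R->D->L->B->refl->H->L'->E->R'->A->plug->F
Char 5 ('F'): step: R->7, L=4; F->plug->A->R->B->L->A->refl->F->L'->C->R'->D->plug->D
Char 6 ('E'): step: R->0, L->5 (L advanced); E->plug->E->R->D->L->G->refl->C->L'->E->R'->B->plug->B
Char 7 ('C'): step: R->1, L=5; C->plug->C->R->E->L->C->refl->G->L'->D->R'->A->plug->F
Char 8 ('C'): step: R->2, L=5; C->plug->C->R->B->L->E->refl->D->L'->H->R'->A->plug->F
Char 9 ('B'): step: R->3, L=5; B->plug->B->R->A->L->H->refl->B->L'->G->R'->H->plug->H
Final: ciphertext=AGAFDBFFH, RIGHT=3, LEFT=5

Answer: AGAFDBFFH 3 5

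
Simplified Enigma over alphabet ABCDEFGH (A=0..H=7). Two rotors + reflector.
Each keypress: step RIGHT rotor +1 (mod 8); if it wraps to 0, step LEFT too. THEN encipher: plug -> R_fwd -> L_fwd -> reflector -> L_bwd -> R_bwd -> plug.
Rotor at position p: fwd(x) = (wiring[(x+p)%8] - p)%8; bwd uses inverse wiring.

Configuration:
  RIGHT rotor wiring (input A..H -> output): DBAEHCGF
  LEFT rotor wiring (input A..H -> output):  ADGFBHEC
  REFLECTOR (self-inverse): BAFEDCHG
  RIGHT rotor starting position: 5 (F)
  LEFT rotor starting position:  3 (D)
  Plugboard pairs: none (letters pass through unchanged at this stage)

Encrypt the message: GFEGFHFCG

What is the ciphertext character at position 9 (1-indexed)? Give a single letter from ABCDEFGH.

Char 1 ('G'): step: R->6, L=3; G->plug->G->R->B->L->G->refl->H->L'->E->R'->H->plug->H
Char 2 ('F'): step: R->7, L=3; F->plug->F->R->A->L->C->refl->F->L'->F->R'->E->plug->E
Char 3 ('E'): step: R->0, L->4 (L advanced); E->plug->E->R->H->L->B->refl->A->L'->C->R'->F->plug->F
Char 4 ('G'): step: R->1, L=4; G->plug->G->R->E->L->E->refl->D->L'->B->R'->E->plug->E
Char 5 ('F'): step: R->2, L=4; F->plug->F->R->D->L->G->refl->H->L'->F->R'->C->plug->C
Char 6 ('H'): step: R->3, L=4; H->plug->H->R->F->L->H->refl->G->L'->D->R'->D->plug->D
Char 7 ('F'): step: R->4, L=4; F->plug->F->R->F->L->H->refl->G->L'->D->R'->A->plug->A
Char 8 ('C'): step: R->5, L=4; C->plug->C->R->A->L->F->refl->C->L'->G->R'->D->plug->D
Char 9 ('G'): step: R->6, L=4; G->plug->G->R->B->L->D->refl->E->L'->E->R'->H->plug->H

H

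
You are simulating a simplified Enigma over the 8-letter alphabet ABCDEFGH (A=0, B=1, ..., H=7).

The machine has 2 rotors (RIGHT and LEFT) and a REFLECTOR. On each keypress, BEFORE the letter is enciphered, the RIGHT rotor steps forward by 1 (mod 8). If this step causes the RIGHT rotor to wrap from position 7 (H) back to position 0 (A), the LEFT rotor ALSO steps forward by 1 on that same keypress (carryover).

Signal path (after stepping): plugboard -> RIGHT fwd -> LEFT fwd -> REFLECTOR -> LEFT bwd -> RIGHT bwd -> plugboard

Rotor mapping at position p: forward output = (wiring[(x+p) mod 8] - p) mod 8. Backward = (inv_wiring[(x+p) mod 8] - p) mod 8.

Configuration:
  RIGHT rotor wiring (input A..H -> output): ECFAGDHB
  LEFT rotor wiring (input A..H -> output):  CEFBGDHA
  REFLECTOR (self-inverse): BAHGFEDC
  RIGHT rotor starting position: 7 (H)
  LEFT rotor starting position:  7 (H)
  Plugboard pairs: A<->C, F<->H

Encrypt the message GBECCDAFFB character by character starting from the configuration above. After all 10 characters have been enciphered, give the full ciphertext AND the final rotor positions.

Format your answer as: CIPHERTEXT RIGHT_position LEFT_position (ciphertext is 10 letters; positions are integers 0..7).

Answer: HDADGGGDHH 1 1

Derivation:
Char 1 ('G'): step: R->0, L->0 (L advanced); G->plug->G->R->H->L->A->refl->B->L'->D->R'->F->plug->H
Char 2 ('B'): step: R->1, L=0; B->plug->B->R->E->L->G->refl->D->L'->F->R'->D->plug->D
Char 3 ('E'): step: R->2, L=0; E->plug->E->R->F->L->D->refl->G->L'->E->R'->C->plug->A
Char 4 ('C'): step: R->3, L=0; C->plug->A->R->F->L->D->refl->G->L'->E->R'->D->plug->D
Char 5 ('C'): step: R->4, L=0; C->plug->A->R->C->L->F->refl->E->L'->B->R'->G->plug->G
Char 6 ('D'): step: R->5, L=0; D->plug->D->R->H->L->A->refl->B->L'->D->R'->G->plug->G
Char 7 ('A'): step: R->6, L=0; A->plug->C->R->G->L->H->refl->C->L'->A->R'->G->plug->G
Char 8 ('F'): step: R->7, L=0; F->plug->H->R->A->L->C->refl->H->L'->G->R'->D->plug->D
Char 9 ('F'): step: R->0, L->1 (L advanced); F->plug->H->R->B->L->E->refl->F->L'->D->R'->F->plug->H
Char 10 ('B'): step: R->1, L=1; B->plug->B->R->E->L->C->refl->H->L'->G->R'->F->plug->H
Final: ciphertext=HDADGGGDHH, RIGHT=1, LEFT=1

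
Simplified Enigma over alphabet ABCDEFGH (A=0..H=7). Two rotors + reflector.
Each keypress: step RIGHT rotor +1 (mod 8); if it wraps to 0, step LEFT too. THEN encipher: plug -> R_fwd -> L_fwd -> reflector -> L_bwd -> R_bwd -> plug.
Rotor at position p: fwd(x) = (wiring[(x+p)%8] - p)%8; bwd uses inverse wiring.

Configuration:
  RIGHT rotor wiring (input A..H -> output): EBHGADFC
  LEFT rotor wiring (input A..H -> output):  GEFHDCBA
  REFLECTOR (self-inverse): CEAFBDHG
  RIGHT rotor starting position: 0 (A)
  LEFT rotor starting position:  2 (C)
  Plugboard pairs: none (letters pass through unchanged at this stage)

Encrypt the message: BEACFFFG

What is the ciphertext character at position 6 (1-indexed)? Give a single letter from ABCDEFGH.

Char 1 ('B'): step: R->1, L=2; B->plug->B->R->G->L->E->refl->B->L'->C->R'->E->plug->E
Char 2 ('E'): step: R->2, L=2; E->plug->E->R->D->L->A->refl->C->L'->H->R'->H->plug->H
Char 3 ('A'): step: R->3, L=2; A->plug->A->R->D->L->A->refl->C->L'->H->R'->E->plug->E
Char 4 ('C'): step: R->4, L=2; C->plug->C->R->B->L->F->refl->D->L'->A->R'->E->plug->E
Char 5 ('F'): step: R->5, L=2; F->plug->F->R->C->L->B->refl->E->L'->G->R'->A->plug->A
Char 6 ('F'): step: R->6, L=2; F->plug->F->R->A->L->D->refl->F->L'->B->R'->E->plug->E

E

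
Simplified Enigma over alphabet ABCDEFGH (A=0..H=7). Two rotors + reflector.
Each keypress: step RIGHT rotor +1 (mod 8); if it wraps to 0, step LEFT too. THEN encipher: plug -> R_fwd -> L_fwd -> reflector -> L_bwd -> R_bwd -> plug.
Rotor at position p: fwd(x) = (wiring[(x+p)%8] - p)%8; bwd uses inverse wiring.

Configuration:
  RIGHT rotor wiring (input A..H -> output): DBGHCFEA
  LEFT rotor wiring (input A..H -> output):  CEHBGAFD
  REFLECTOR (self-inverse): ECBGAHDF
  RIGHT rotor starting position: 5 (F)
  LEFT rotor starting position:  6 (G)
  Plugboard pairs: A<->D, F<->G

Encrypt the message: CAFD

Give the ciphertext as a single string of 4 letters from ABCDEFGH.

Char 1 ('C'): step: R->6, L=6; C->plug->C->R->F->L->D->refl->G->L'->D->R'->D->plug->A
Char 2 ('A'): step: R->7, L=6; A->plug->D->R->H->L->C->refl->B->L'->E->R'->B->plug->B
Char 3 ('F'): step: R->0, L->7 (L advanced); F->plug->G->R->E->L->C->refl->B->L'->G->R'->C->plug->C
Char 4 ('D'): step: R->1, L=7; D->plug->A->R->A->L->E->refl->A->L'->D->R'->F->plug->G

Answer: ABCG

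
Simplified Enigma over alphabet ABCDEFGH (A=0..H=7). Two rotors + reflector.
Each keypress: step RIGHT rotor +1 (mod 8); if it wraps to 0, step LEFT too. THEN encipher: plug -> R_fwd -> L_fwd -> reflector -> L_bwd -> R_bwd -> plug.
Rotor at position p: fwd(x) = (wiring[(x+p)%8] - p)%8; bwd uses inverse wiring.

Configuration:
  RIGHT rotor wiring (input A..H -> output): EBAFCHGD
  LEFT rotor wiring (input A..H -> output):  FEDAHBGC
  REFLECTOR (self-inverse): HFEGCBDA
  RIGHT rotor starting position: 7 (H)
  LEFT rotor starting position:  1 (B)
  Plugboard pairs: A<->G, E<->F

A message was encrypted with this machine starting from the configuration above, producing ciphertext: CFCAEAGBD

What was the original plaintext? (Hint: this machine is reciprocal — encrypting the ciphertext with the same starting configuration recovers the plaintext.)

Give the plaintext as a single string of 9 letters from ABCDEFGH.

Answer: FDAEBGFEB

Derivation:
Char 1 ('C'): step: R->0, L->2 (L advanced); C->plug->C->R->A->L->B->refl->F->L'->C->R'->E->plug->F
Char 2 ('F'): step: R->1, L=2; F->plug->E->R->G->L->D->refl->G->L'->B->R'->D->plug->D
Char 3 ('C'): step: R->2, L=2; C->plug->C->R->A->L->B->refl->F->L'->C->R'->G->plug->A
Char 4 ('A'): step: R->3, L=2; A->plug->G->R->G->L->D->refl->G->L'->B->R'->F->plug->E
Char 5 ('E'): step: R->4, L=2; E->plug->F->R->F->L->A->refl->H->L'->D->R'->B->plug->B
Char 6 ('A'): step: R->5, L=2; A->plug->G->R->A->L->B->refl->F->L'->C->R'->A->plug->G
Char 7 ('G'): step: R->6, L=2; G->plug->A->R->A->L->B->refl->F->L'->C->R'->E->plug->F
Char 8 ('B'): step: R->7, L=2; B->plug->B->R->F->L->A->refl->H->L'->D->R'->F->plug->E
Char 9 ('D'): step: R->0, L->3 (L advanced); D->plug->D->R->F->L->C->refl->E->L'->B->R'->B->plug->B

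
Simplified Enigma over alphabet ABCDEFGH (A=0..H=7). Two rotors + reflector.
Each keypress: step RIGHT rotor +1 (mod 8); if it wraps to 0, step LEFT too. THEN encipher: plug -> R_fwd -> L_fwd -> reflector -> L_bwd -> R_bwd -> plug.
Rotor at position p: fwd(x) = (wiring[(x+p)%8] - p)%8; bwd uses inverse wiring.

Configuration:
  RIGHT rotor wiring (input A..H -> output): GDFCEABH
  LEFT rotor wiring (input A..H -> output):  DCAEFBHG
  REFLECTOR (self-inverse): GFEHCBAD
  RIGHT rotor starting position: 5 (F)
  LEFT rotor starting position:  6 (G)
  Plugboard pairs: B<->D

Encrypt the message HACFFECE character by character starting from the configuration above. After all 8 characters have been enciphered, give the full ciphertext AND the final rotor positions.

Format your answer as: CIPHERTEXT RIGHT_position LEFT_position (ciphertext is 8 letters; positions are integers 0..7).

Char 1 ('H'): step: R->6, L=6; H->plug->H->R->C->L->F->refl->B->L'->A->R'->C->plug->C
Char 2 ('A'): step: R->7, L=6; A->plug->A->R->A->L->B->refl->F->L'->C->R'->H->plug->H
Char 3 ('C'): step: R->0, L->7 (L advanced); C->plug->C->R->F->L->G->refl->A->L'->H->R'->H->plug->H
Char 4 ('F'): step: R->1, L=7; F->plug->F->R->A->L->H->refl->D->L'->C->R'->A->plug->A
Char 5 ('F'): step: R->2, L=7; F->plug->F->R->F->L->G->refl->A->L'->H->R'->E->plug->E
Char 6 ('E'): step: R->3, L=7; E->plug->E->R->E->L->F->refl->B->L'->D->R'->F->plug->F
Char 7 ('C'): step: R->4, L=7; C->plug->C->R->F->L->G->refl->A->L'->H->R'->F->plug->F
Char 8 ('E'): step: R->5, L=7; E->plug->E->R->G->L->C->refl->E->L'->B->R'->D->plug->B
Final: ciphertext=CHHAEFFB, RIGHT=5, LEFT=7

Answer: CHHAEFFB 5 7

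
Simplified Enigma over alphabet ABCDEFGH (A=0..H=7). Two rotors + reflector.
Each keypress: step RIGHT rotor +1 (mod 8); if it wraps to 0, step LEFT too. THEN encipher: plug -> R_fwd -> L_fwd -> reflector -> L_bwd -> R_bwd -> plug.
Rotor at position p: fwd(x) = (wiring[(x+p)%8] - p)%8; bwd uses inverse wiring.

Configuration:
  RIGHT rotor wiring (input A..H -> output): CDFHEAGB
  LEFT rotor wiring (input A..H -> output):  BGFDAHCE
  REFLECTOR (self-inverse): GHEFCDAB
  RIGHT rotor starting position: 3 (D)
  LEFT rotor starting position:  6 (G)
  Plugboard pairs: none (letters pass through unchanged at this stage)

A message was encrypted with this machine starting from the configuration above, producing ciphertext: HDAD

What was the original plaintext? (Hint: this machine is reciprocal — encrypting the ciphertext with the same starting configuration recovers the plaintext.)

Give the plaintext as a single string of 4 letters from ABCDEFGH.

Answer: GGGE

Derivation:
Char 1 ('H'): step: R->4, L=6; H->plug->H->R->D->L->A->refl->G->L'->B->R'->G->plug->G
Char 2 ('D'): step: R->5, L=6; D->plug->D->R->F->L->F->refl->D->L'->C->R'->G->plug->G
Char 3 ('A'): step: R->6, L=6; A->plug->A->R->A->L->E->refl->C->L'->G->R'->G->plug->G
Char 4 ('D'): step: R->7, L=6; D->plug->D->R->G->L->C->refl->E->L'->A->R'->E->plug->E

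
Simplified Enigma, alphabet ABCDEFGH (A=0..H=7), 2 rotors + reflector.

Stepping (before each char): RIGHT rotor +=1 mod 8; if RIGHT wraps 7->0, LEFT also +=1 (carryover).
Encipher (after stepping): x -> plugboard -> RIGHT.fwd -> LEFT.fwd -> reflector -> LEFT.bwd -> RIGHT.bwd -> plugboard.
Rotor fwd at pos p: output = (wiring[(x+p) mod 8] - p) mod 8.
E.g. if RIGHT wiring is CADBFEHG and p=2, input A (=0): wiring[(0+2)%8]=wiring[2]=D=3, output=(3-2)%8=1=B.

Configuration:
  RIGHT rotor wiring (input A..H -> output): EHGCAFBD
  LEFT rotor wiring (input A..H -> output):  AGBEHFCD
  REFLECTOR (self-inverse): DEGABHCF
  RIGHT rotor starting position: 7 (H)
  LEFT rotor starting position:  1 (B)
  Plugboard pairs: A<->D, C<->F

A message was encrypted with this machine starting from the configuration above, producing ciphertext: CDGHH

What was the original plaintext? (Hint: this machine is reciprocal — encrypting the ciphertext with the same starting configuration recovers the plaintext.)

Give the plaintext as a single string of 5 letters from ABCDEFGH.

Answer: BFBGB

Derivation:
Char 1 ('C'): step: R->0, L->2 (L advanced); C->plug->F->R->F->L->B->refl->E->L'->H->R'->B->plug->B
Char 2 ('D'): step: R->1, L=2; D->plug->A->R->G->L->G->refl->C->L'->B->R'->C->plug->F
Char 3 ('G'): step: R->2, L=2; G->plug->G->R->C->L->F->refl->H->L'->A->R'->B->plug->B
Char 4 ('H'): step: R->3, L=2; H->plug->H->R->D->L->D->refl->A->L'->E->R'->G->plug->G
Char 5 ('H'): step: R->4, L=2; H->plug->H->R->G->L->G->refl->C->L'->B->R'->B->plug->B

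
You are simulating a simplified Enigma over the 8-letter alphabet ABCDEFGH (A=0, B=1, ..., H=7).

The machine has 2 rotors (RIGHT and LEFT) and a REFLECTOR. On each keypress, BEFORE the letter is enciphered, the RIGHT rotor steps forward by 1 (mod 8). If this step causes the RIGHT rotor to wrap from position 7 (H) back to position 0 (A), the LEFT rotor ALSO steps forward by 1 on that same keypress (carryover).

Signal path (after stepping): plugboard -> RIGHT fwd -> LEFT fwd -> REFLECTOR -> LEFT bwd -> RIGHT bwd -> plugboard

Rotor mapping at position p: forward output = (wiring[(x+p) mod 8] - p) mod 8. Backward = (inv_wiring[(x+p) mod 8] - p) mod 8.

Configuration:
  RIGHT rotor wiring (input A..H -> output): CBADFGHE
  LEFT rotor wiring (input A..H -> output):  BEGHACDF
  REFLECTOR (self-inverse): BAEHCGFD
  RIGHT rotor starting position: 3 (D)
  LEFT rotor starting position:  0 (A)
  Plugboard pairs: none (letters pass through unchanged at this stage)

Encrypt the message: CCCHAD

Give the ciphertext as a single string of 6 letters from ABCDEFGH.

Answer: EBHEBB

Derivation:
Char 1 ('C'): step: R->4, L=0; C->plug->C->R->D->L->H->refl->D->L'->G->R'->E->plug->E
Char 2 ('C'): step: R->5, L=0; C->plug->C->R->H->L->F->refl->G->L'->C->R'->B->plug->B
Char 3 ('C'): step: R->6, L=0; C->plug->C->R->E->L->A->refl->B->L'->A->R'->H->plug->H
Char 4 ('H'): step: R->7, L=0; H->plug->H->R->A->L->B->refl->A->L'->E->R'->E->plug->E
Char 5 ('A'): step: R->0, L->1 (L advanced); A->plug->A->R->C->L->G->refl->F->L'->B->R'->B->plug->B
Char 6 ('D'): step: R->1, L=1; D->plug->D->R->E->L->B->refl->A->L'->H->R'->B->plug->B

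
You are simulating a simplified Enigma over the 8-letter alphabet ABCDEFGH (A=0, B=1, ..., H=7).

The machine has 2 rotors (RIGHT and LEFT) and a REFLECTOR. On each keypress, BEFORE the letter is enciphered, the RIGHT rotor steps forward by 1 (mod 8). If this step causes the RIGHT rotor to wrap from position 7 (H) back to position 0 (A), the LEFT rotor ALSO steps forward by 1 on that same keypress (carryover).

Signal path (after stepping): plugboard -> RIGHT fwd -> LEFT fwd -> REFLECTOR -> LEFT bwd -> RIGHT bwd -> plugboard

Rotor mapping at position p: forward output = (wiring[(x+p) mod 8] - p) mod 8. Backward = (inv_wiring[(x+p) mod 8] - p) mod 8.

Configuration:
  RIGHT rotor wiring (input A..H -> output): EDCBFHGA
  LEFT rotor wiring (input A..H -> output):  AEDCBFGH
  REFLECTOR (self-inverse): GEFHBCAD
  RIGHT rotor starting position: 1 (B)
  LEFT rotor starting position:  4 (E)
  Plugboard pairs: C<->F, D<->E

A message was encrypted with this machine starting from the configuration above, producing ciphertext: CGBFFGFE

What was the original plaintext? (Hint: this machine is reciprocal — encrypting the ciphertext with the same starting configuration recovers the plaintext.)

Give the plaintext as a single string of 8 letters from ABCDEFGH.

Char 1 ('C'): step: R->2, L=4; C->plug->F->R->G->L->H->refl->D->L'->D->R'->C->plug->F
Char 2 ('G'): step: R->3, L=4; G->plug->G->R->A->L->F->refl->C->L'->C->R'->B->plug->B
Char 3 ('B'): step: R->4, L=4; B->plug->B->R->D->L->D->refl->H->L'->G->R'->G->plug->G
Char 4 ('F'): step: R->5, L=4; F->plug->C->R->D->L->D->refl->H->L'->G->R'->E->plug->D
Char 5 ('F'): step: R->6, L=4; F->plug->C->R->G->L->H->refl->D->L'->D->R'->F->plug->C
Char 6 ('G'): step: R->7, L=4; G->plug->G->R->A->L->F->refl->C->L'->C->R'->E->plug->D
Char 7 ('F'): step: R->0, L->5 (L advanced); F->plug->C->R->C->L->C->refl->F->L'->G->R'->G->plug->G
Char 8 ('E'): step: R->1, L=5; E->plug->D->R->E->L->H->refl->D->L'->D->R'->H->plug->H

Answer: FBGDCDGH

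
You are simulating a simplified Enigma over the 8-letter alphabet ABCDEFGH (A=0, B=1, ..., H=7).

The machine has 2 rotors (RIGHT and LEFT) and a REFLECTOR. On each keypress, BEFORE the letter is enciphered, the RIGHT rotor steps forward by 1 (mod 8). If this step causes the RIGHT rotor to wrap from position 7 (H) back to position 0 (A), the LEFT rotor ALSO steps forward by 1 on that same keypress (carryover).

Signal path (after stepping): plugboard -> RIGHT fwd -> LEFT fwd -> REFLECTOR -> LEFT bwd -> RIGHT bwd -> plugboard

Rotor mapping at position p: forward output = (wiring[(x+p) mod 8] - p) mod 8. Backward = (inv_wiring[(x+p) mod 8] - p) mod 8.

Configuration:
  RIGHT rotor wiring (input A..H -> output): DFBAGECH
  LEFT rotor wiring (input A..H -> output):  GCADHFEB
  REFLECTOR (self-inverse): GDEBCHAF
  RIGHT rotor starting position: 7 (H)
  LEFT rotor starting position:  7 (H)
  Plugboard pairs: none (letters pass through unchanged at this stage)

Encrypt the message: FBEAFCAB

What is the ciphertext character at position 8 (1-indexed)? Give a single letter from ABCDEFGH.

Char 1 ('F'): step: R->0, L->0 (L advanced); F->plug->F->R->E->L->H->refl->F->L'->F->R'->B->plug->B
Char 2 ('B'): step: R->1, L=0; B->plug->B->R->A->L->G->refl->A->L'->C->R'->H->plug->H
Char 3 ('E'): step: R->2, L=0; E->plug->E->R->A->L->G->refl->A->L'->C->R'->D->plug->D
Char 4 ('A'): step: R->3, L=0; A->plug->A->R->F->L->F->refl->H->L'->E->R'->E->plug->E
Char 5 ('F'): step: R->4, L=0; F->plug->F->R->B->L->C->refl->E->L'->G->R'->C->plug->C
Char 6 ('C'): step: R->5, L=0; C->plug->C->R->C->L->A->refl->G->L'->A->R'->E->plug->E
Char 7 ('A'): step: R->6, L=0; A->plug->A->R->E->L->H->refl->F->L'->F->R'->C->plug->C
Char 8 ('B'): step: R->7, L=0; B->plug->B->R->E->L->H->refl->F->L'->F->R'->G->plug->G

G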